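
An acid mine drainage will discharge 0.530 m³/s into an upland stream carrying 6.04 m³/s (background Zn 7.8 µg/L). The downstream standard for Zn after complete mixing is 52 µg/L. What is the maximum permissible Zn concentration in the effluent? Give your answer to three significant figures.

556 µg/L

At the limit, (Qr·Cr + Qe·Cₑ)/(Qr + Qe) = 52:
Cₑ = (6.570·52 − 6.040·7.800) / 0.5300 = 555.7 µg/L.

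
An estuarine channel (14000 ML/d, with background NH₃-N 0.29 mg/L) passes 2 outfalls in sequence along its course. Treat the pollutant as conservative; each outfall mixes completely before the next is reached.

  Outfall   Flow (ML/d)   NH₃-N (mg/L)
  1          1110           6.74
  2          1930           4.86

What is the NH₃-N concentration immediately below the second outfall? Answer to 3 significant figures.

Below outfall 1: Q → 15110 ML/d, C = (14000·0.2900 + 1110·6.740)/15110 = 0.7638 mg/L.
Below outfall 2: Q → 17040 ML/d, C = (15110·0.7638 + 1930·4.860)/17040 = 1.228 mg/L.

1.23 mg/L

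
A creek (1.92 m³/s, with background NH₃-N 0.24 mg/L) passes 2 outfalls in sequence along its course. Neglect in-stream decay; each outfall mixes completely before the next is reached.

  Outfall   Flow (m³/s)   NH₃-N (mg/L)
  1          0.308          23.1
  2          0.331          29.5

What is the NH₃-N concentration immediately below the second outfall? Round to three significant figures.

6.78 mg/L

Below outfall 1: Q → 2.228 m³/s, C = (1.920·0.2400 + 0.3080·23.10)/2.228 = 3.400 mg/L.
Below outfall 2: Q → 2.559 m³/s, C = (2.228·3.400 + 0.3310·29.50)/2.559 = 6.776 mg/L.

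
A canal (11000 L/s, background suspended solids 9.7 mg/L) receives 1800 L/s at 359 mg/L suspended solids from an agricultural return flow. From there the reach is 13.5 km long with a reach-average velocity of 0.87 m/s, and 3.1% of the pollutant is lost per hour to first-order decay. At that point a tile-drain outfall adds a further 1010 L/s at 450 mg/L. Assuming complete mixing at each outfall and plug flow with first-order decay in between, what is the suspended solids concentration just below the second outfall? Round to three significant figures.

Flow-weighted average: C = (11000·9.700 + 1800·359.0) / 12800 = 752900/12800 = 58.82 mg/L; combined flow 12800 L/s.
Travel time t = 13.5·1000 / 0.87 = 15520 s = 4.310 h.
3.1%/h lost → k = −ln(1 − 0.031) = 0.03149 h⁻¹.
Decay over the reach: 58.82·exp(−kt) = 58.82·0.8731 = 51.35 mg/L.
At the second outfall, C = (12800·51.35 + 1010·450.0) / (12800 + 1010) = 80.51 mg/L.

80.5 mg/L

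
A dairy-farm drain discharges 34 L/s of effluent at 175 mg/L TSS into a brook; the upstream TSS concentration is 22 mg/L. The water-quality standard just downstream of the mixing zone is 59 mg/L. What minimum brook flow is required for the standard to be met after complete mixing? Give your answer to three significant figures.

Set C_mix = 59: (Q·22.00 + 34.00·175.0) / (Q + 34.00) = 59
→ Q = 34.00·(175.0 − 59)/(59 − 22.00) = 106.6 L/s.

107 L/s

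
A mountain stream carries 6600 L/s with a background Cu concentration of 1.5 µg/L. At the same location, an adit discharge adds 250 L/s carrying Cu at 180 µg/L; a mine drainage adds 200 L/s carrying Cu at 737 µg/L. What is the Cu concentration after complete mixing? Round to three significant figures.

28.7 µg/L

Flow-weighted average: C = (6600·1.500 + 250.0·180.0 + 200.0·737.0) / 7050 = 202300/7050 = 28.70 µg/L.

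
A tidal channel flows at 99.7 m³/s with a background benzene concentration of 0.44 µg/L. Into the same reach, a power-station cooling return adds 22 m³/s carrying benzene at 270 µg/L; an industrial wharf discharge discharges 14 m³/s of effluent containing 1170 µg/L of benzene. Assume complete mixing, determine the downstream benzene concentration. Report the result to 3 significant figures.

After mixing, C = (99.70·0.4400 + 22.00·270.0 + 14.00·1170) / 135.7 = 22360/135.7 = 164.8 µg/L.

165 µg/L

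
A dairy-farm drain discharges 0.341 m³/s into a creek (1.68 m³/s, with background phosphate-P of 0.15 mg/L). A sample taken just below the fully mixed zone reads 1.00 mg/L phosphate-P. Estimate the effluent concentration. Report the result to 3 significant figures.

Mass balance: 1.680·0.1500 + 0.3410·Cₑ = 2.021·1.000
→ Cₑ = (2.021·1.000 − 1.680·0.1500) / 0.3410 = 5.188 mg/L.

5.19 mg/L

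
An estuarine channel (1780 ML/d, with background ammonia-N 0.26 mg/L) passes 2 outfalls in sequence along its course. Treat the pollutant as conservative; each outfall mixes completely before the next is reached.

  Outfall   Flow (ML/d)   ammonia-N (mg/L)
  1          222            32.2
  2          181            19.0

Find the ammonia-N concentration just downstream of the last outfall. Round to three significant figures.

5.06 mg/L

Below outfall 1: Q → 2002 ML/d, C = (1780·0.2600 + 222.0·32.20)/2002 = 3.802 mg/L.
Below outfall 2: Q → 2183 ML/d, C = (2002·3.802 + 181.0·19.00)/2183 = 5.062 mg/L.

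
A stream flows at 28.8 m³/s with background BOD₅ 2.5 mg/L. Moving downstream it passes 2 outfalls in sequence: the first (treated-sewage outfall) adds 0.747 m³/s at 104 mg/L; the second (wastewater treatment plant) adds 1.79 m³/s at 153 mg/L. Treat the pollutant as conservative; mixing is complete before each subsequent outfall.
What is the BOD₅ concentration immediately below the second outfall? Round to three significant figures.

After outfall 1: Q = 28.80 + 0.7470 = 29.55 m³/s; C = (28.80·2.500 + 0.7470·104.0)/29.55 = 5.066 mg/L.
After outfall 2: Q = 29.55 + 1.790 = 31.34 m³/s; C = (29.55·5.066 + 1.790·153.0)/31.34 = 13.52 mg/L.

13.5 mg/L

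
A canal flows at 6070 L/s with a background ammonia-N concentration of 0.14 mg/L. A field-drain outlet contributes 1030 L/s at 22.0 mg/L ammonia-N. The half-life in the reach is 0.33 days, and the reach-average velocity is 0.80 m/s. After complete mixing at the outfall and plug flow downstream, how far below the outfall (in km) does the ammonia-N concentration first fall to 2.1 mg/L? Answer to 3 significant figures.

Mixed concentration C = ΣQC/ΣQ = (6070·0.1400 + 1030·22.00) / 7100 = 23510/7100 = 3.311 mg/L.
Half-life 0.33 d → k = ln 2 / 0.33 = 2.100 d⁻¹.
Set 3.311·exp(−k·t) = 2.1 → t = ln(3.311/2.1)/k = 18730 s = 5.203 h.
Distance = v·t = 0.80·18730 = 14990 m = 14.99 km.

15.0 km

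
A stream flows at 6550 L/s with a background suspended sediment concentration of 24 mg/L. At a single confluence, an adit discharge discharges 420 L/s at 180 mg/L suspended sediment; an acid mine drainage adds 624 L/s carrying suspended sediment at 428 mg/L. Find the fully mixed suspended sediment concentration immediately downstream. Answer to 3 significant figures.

65.8 mg/L

Flow-weighted average: C = (6550·24.00 + 420.0·180.0 + 624.0·428.0) / 7594 = 499900/7594 = 65.82 mg/L.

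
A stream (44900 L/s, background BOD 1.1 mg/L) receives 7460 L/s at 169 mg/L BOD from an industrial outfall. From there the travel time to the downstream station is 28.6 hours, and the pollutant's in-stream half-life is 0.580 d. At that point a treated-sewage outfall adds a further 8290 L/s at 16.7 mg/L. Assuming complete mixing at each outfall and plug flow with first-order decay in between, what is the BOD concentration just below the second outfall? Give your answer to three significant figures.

Mixed concentration C = ΣQC/ΣQ = (44900·1.100 + 7460·169.0) / 52360 = 1310000/52360 = 25.02 mg/L; combined flow 52360 L/s.
Half-life 0.580 d → k = ln 2 / 0.580 = 1.195 d⁻¹.
Applying C = C₀e^(−kt): 25.02 × 0.2407 = 6.023 mg/L.
At the second outfall, C = (52360·6.023 + 8290·16.70) / (52360 + 8290) = 7.482 mg/L.

7.48 mg/L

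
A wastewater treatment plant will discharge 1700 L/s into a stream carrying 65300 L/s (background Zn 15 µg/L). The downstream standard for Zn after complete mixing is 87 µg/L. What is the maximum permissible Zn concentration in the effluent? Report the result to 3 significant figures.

2850 µg/L

At the limit, (Qr·Cr + Qe·Cₑ)/(Qr + Qe) = 87:
Cₑ = (67000·87 − 65300·15.00) / 1700 = 2853 µg/L.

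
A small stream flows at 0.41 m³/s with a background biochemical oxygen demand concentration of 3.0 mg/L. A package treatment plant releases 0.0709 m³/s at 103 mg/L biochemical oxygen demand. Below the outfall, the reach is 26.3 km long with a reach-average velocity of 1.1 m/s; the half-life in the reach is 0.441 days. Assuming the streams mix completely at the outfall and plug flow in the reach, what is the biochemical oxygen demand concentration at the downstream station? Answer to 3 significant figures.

11.5 mg/L

Flow-weighted average: C = (0.4100·3.000 + 0.07090·103.0) / 0.4809 = 8.533/0.4809 = 17.74 mg/L.
Travel time t = 26.3·1000 / 1.1 = 23910 s = 6.641 h.
Half-life 0.441 d → k = ln 2 / 0.441 = 1.572 d⁻¹.
First-order decay: C = 17.74·exp(−k·t) = 17.74·0.6473 = 11.49 mg/L.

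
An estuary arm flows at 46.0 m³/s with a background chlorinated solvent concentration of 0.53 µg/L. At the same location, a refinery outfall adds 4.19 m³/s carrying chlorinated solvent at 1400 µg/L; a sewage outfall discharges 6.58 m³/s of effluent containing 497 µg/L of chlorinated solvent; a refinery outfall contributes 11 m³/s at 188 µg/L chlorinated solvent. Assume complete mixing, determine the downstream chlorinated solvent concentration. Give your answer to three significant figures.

Mixed concentration C = ΣQC/ΣQ = (46.00·0.5300 + 4.190·1400 + 6.580·497.0 + 11.00·188.0) / 67.77 = 11230/67.77 = 165.7 µg/L.

166 µg/L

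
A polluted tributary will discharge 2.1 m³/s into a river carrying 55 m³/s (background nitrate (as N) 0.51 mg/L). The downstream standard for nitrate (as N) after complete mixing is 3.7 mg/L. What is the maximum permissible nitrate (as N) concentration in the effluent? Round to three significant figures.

At the limit, (Qr·Cr + Qe·Cₑ)/(Qr + Qe) = 3.7:
Cₑ = (57.10·3.7 − 55.00·0.5100) / 2.100 = 87.25 mg/L.

87.2 mg/L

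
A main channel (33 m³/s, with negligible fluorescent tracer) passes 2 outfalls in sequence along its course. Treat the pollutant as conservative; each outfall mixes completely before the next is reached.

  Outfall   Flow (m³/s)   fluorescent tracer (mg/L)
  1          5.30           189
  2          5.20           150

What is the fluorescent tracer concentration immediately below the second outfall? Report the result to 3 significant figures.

41.0 mg/L

After outfall 1: Q = 33.00 + 5.300 = 38.30 m³/s; C = (33.00·0 + 5.300·189.0)/38.30 = 26.15 mg/L.
After outfall 2: Q = 38.30 + 5.200 = 43.50 m³/s; C = (38.30·26.15 + 5.200·150.0)/43.50 = 40.96 mg/L.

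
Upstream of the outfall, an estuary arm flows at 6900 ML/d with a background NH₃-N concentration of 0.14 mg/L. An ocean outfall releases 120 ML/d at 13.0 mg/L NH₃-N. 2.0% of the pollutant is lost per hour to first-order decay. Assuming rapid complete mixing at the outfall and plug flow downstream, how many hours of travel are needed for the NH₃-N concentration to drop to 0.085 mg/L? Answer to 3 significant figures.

71.4 h

Mixed concentration C = ΣQC/ΣQ = (6900·0.1400 + 120.0·13.00) / 7020 = 2526/7020 = 0.3598 mg/L.
2.0%/h lost → k = −ln(1 − 0.02) = 0.02020 h⁻¹.
0.3598·exp(−k·t) = 0.085 → t = ln(0.3598/0.085)/k = 257100 s = 71.42 h.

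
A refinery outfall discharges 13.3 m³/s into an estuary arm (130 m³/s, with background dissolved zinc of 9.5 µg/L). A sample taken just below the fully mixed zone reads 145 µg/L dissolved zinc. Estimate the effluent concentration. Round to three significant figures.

1470 µg/L

Mass balance: 130.0·9.500 + 13.30·Cₑ = 143.3·145.0
→ Cₑ = (143.3·145.0 − 130.0·9.500) / 13.30 = 1469 µg/L.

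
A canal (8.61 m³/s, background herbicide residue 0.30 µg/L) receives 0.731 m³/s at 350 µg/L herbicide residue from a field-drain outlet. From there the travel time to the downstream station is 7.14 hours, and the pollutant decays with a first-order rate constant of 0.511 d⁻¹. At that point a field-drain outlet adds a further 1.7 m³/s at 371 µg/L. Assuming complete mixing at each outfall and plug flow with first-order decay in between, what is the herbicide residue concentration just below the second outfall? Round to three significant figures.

77.2 µg/L

Flow-weighted average: C = (8.610·0.3000 + 0.7310·350.0) / 9.341 = 258.4/9.341 = 27.67 µg/L; combined flow 9.341 m³/s.
Decay over the reach: 27.67·exp(−kt) = 27.67·0.8590 = 23.76 µg/L.
Second outfall: C = (9.341·23.76 + 1.700·371.0)/11.04 = 77.23 µg/L.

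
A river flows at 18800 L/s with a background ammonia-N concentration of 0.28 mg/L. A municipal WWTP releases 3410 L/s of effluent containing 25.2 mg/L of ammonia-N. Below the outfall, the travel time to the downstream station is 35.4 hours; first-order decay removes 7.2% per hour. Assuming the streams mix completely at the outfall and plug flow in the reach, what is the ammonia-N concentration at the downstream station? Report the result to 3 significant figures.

Flow-weighted average: C = (18800·0.2800 + 3410·25.20) / 22210 = 91200/22210 = 4.106 mg/L.
7.2%/h lost → k = −ln(1 − 0.072) = 0.07472 h⁻¹.
Decay over the reach: 4.106·exp(−kt) = 4.106·0.07099 = 0.2915 mg/L.

0.291 mg/L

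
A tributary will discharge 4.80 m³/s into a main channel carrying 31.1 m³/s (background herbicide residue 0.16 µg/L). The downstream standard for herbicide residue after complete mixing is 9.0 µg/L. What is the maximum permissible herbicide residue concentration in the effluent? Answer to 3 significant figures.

At the limit, (Qr·Cr + Qe·Cₑ)/(Qr + Qe) = 9.0:
Cₑ = (35.90·9.0 − 31.10·0.1600) / 4.800 = 66.28 µg/L.

66.3 µg/L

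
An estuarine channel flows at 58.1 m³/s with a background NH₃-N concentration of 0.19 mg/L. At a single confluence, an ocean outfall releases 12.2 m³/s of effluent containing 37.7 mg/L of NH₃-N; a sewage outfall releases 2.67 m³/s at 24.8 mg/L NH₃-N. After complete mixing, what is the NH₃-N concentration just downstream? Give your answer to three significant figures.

Mixed concentration C = ΣQC/ΣQ = (58.10·0.1900 + 12.20·37.70 + 2.670·24.80) / 72.97 = 537.2/72.97 = 7.362 mg/L.

7.36 mg/L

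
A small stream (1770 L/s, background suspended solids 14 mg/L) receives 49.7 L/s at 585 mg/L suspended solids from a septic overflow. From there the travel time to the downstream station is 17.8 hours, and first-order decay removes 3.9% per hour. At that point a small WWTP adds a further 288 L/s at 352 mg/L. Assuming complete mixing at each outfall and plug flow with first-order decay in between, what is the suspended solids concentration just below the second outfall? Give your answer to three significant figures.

Mass balance: C = (1770·14.00 + 49.70·585.0) / 1820 = 53850/1820 = 29.60 mg/L; combined flow 1820 L/s.
3.9%/h lost → k = −ln(1 − 0.039) = 0.03978 h⁻¹.
Applying C = C₀e^(−kt): 29.60 × 0.4926 = 14.58 mg/L.
At the second outfall, C = (1820·14.58 + 288.0·352.0) / (1820 + 288.0) = 60.68 mg/L.

60.7 mg/L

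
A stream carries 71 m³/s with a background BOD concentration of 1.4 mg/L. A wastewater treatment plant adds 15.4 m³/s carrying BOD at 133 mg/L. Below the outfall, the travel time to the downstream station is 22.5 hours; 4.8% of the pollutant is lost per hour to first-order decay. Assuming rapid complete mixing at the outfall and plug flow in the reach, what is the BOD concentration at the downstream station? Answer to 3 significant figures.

Mixed concentration C = ΣQC/ΣQ = (71.00·1.400 + 15.40·133.0) / 86.40 = 2148/86.40 = 24.86 mg/L.
4.8%/h lost → k = −ln(1 − 0.048) = 0.04919 h⁻¹.
After decay, C = 24.86 × e^(−kt) = 24.86 × 0.3306 = 8.218 mg/L.

8.22 mg/L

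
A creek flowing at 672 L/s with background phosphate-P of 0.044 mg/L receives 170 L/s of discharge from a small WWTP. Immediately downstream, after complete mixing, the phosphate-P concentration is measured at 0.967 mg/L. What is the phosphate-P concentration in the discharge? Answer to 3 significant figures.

Mass balance: 672.0·0.04400 + 170.0·Cₑ = 842.0·0.9670
→ Cₑ = (842.0·0.9670 − 672.0·0.04400) / 170.0 = 4.616 mg/L.

4.62 mg/L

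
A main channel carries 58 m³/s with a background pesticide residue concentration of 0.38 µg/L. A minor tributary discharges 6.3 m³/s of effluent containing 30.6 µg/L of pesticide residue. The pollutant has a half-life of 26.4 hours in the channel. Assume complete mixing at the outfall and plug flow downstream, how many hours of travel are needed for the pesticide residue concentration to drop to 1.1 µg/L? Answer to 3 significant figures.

Mass balance: C = (58.00·0.3800 + 6.300·30.60) / 64.30 = 214.8/64.30 = 3.341 µg/L.
Half-life 26.4 h → k = ln 2 / 26.4 = 0.02626 h⁻¹ = 0.6301 d⁻¹.
3.341·exp(−k·t) = 1.1 → t = ln(3.341/1.1)/k = 152300 s = 42.31 h.

42.3 h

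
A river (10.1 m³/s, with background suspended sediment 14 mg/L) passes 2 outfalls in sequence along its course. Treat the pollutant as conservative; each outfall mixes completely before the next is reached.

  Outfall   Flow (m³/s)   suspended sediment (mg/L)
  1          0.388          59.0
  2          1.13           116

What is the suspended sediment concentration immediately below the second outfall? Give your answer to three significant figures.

25.4 mg/L

After outfall 1: Q = 10.10 + 0.3880 = 10.49 m³/s; C = (10.10·14.00 + 0.3880·59.00)/10.49 = 15.66 mg/L.
After outfall 2: Q = 10.49 + 1.130 = 11.62 m³/s; C = (10.49·15.66 + 1.130·116.0)/11.62 = 25.42 mg/L.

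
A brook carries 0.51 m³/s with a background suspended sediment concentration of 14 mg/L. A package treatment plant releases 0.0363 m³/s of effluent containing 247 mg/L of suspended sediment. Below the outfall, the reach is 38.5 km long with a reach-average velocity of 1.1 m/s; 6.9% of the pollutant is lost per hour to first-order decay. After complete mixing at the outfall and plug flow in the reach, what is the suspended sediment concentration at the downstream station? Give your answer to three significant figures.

14.7 mg/L

After mixing, C = (0.5100·14.00 + 0.03630·247.0) / 0.5463 = 16.11/0.5463 = 29.48 mg/L.
Travel time t = 38.5·1000 / 1.1 = 35000 s = 9.722 h.
6.9%/h lost → k = −ln(1 − 0.069) = 0.07150 h⁻¹.
Decay over the reach: 29.48·exp(−kt) = 29.48·0.4990 = 14.71 mg/L.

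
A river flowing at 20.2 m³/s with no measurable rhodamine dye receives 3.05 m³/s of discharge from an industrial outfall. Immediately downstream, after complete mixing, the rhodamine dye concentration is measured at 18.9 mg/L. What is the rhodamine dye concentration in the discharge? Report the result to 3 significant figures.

144 mg/L

Mass balance: 20.20·0 + 3.050·Cₑ = 23.25·18.90
→ Cₑ = (23.25·18.90 − 20.20·0) / 3.050 = 144.1 mg/L.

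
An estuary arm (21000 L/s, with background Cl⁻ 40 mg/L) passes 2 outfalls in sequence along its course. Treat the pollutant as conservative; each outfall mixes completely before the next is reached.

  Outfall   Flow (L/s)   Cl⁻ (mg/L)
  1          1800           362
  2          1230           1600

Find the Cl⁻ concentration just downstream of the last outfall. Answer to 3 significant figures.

After outfall 1: Q = 21000 + 1800 = 22800 L/s; C = (21000·40.00 + 1800·362.0)/22800 = 65.42 mg/L.
After outfall 2: Q = 22800 + 1230 = 24030 L/s; C = (22800·65.42 + 1230·1600)/24030 = 144.0 mg/L.

144 mg/L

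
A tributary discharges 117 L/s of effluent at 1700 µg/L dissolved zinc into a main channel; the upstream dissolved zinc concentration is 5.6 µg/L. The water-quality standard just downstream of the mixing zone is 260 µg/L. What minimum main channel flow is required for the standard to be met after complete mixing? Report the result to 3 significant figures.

Set C_mix = 260: (Q·5.600 + 117.0·1700) / (Q + 117.0) = 260
→ Q = 117.0·(1700 − 260)/(260 − 5.600) = 662.3 L/s.

662 L/s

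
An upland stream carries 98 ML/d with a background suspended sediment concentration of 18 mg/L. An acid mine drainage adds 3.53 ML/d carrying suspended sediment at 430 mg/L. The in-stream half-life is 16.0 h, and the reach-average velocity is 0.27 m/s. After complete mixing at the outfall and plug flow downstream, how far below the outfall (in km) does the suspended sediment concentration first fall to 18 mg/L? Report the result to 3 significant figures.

Mixed concentration C = ΣQC/ΣQ = (98.00·18.00 + 3.530·430.0) / 101.5 = 3282/101.5 = 32.32 mg/L.
Half-life 16.0 h → k = ln 2 / 16.0 = 0.04332 h⁻¹ = 1.040 d⁻¹.
Set 32.32·exp(−k·t) = 18 → t = ln(32.32/18)/k = 48650 s = 13.51 h.
Distance = v·t = 0.27·48650 = 13140 m = 13.14 km.

13.1 km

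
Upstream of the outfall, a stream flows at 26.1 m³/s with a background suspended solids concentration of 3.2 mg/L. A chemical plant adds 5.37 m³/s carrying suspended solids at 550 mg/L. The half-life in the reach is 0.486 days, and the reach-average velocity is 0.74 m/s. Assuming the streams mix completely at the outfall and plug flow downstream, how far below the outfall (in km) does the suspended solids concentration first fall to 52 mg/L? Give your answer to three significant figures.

27.7 km

Mass balance: C = (26.10·3.200 + 5.370·550.0) / 31.47 = 3037/31.47 = 96.51 mg/L.
Half-life 0.486 d → k = ln 2 / 0.486 = 1.426 d⁻¹.
Set 96.51·exp(−k·t) = 52 → t = ln(96.51/52)/k = 37460 s = 10.41 h.
Distance = v·t = 0.74·37460 = 27720 m = 27.72 km.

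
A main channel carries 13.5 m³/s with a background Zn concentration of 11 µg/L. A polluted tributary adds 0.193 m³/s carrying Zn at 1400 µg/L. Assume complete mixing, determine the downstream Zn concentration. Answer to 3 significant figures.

30.6 µg/L

Mixed concentration C = ΣQC/ΣQ = (13.50·11.00 + 0.1930·1400) / 13.69 = 418.7/13.69 = 30.58 µg/L.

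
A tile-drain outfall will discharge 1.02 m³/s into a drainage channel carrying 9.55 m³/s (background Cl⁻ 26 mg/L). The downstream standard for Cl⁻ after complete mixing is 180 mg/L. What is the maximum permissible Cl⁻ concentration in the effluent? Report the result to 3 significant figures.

1620 mg/L

At the limit, (Qr·Cr + Qe·Cₑ)/(Qr + Qe) = 180:
Cₑ = (10.57·180 − 9.550·26.00) / 1.020 = 1622 mg/L.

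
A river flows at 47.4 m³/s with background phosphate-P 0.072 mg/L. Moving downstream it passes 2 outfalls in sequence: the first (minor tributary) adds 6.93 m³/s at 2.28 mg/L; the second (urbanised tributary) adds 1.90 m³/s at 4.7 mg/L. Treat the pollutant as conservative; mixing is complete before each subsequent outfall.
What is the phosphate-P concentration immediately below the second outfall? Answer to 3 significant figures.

0.501 mg/L

Below outfall 1: Q → 54.33 m³/s, C = (47.40·0.07200 + 6.930·2.280)/54.33 = 0.3536 mg/L.
Below outfall 2: Q → 56.23 m³/s, C = (54.33·0.3536 + 1.900·4.700)/56.23 = 0.5005 mg/L.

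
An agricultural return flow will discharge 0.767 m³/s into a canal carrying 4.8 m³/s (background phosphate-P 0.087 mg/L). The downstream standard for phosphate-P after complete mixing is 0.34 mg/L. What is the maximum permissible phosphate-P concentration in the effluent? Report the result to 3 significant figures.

1.92 mg/L

At the limit, (Qr·Cr + Qe·Cₑ)/(Qr + Qe) = 0.34:
Cₑ = (5.567·0.34 − 4.800·0.08700) / 0.7670 = 1.923 mg/L.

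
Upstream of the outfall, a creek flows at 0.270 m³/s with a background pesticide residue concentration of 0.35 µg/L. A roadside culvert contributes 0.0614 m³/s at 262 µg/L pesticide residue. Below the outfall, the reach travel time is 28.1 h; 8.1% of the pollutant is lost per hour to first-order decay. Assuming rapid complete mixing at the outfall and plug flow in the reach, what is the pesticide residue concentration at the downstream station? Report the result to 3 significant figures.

After mixing, C = (0.2700·0.3500 + 0.06140·262.0) / 0.3314 = 16.18/0.3314 = 48.83 µg/L.
8.1%/h lost → k = −ln(1 − 0.081) = 0.08447 h⁻¹.
Applying C = C₀e^(−kt): 48.83 × 0.09315 = 4.548 µg/L.

4.55 µg/L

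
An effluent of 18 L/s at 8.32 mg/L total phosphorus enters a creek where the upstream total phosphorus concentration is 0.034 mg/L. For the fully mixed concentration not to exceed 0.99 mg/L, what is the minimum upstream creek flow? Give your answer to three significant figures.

138 L/s

Set C_mix = 0.99: (Q·0.03400 + 18.00·8.320) / (Q + 18.00) = 0.99
→ Q = 18.00·(8.320 − 0.99)/(0.99 − 0.03400) = 138.0 L/s.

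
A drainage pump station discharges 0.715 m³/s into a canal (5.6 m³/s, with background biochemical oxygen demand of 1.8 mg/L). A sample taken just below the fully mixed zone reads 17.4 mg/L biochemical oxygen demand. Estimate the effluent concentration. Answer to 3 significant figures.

140 mg/L

Mass balance: 5.600·1.800 + 0.7150·Cₑ = 6.315·17.40
→ Cₑ = (6.315·17.40 − 5.600·1.800) / 0.7150 = 139.6 mg/L.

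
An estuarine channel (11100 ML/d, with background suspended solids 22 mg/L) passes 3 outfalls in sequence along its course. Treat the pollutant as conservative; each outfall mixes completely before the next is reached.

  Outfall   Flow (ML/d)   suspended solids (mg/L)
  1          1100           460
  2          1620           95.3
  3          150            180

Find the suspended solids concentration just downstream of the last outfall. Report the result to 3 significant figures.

After outfall 1: Q = 11100 + 1100 = 12200 ML/d; C = (11100·22.00 + 1100·460.0)/12200 = 61.49 mg/L.
After outfall 2: Q = 12200 + 1620 = 13820 ML/d; C = (12200·61.49 + 1620·95.30)/13820 = 65.45 mg/L.
After outfall 3: Q = 13820 + 150.0 = 13970 ML/d; C = (13820·65.45 + 150.0·180.0)/13970 = 66.68 mg/L.

66.7 mg/L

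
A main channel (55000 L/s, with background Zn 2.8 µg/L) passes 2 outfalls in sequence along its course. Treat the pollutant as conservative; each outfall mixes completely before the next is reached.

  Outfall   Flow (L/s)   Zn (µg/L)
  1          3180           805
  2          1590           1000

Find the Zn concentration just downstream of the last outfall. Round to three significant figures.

72.0 µg/L

Outfall 1: combined Q = 58180 L/s; C = (55000·2.800 + 3180·805.0)/58180 = 46.65 µg/L.
Outfall 2: combined Q = 59770 L/s; C = (58180·46.65 + 1590·1000)/59770 = 72.01 µg/L.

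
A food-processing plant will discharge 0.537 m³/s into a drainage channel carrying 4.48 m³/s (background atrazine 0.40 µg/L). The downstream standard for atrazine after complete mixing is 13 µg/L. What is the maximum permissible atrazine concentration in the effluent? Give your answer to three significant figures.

At the limit, (Qr·Cr + Qe·Cₑ)/(Qr + Qe) = 13:
Cₑ = (5.017·13 − 4.480·0.4000) / 0.5370 = 118.1 µg/L.

118 µg/L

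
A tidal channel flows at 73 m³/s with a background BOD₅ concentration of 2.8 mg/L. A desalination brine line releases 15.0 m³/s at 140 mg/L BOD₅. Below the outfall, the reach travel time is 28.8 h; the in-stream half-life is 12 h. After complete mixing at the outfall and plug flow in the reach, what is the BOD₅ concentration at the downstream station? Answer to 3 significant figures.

After mixing, C = (73.00·2.800 + 15.00·140.0) / 88.00 = 2304/88.00 = 26.19 mg/L.
Half-life 12 h → k = ln 2 / 12 = 0.05776 h⁻¹ = 1.386 d⁻¹.
After decay, C = 26.19 × e^(−kt) = 26.19 × 0.1895 = 4.961 mg/L.

4.96 mg/L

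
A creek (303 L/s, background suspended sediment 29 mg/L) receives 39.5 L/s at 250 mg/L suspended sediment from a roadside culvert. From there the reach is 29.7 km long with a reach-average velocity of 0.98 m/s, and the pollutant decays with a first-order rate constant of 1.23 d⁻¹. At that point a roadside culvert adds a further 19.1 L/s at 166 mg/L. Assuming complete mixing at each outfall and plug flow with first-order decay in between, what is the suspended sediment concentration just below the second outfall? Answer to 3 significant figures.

42.3 mg/L

After mixing, C = (303.0·29.00 + 39.50·250.0) / 342.5 = 18660/342.5 = 54.49 mg/L; combined flow 342.5 L/s.
Travel time t = 29.7·1000 / 0.98 = 30310 s = 8.418 h.
Applying C = C₀e^(−kt): 54.49 × 0.6496 = 35.39 mg/L.
Second outfall: C = (342.5·35.39 + 19.10·166.0)/361.6 = 42.29 mg/L.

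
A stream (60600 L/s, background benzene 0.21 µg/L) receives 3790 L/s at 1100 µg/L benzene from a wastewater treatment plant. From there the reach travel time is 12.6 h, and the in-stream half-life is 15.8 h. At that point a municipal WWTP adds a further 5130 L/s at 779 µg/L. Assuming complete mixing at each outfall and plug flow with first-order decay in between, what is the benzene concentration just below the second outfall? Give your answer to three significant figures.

Flow-weighted average: C = (60600·0.2100 + 3790·1100) / 64390 = 4182000/64390 = 64.94 µg/L; combined flow 64390 L/s.
Half-life 15.8 h → k = ln 2 / 15.8 = 0.04387 h⁻¹ = 1.053 d⁻¹.
Applying C = C₀e^(−kt): 64.94 × 0.5754 = 37.37 µg/L.
At the second outfall, C = (64390·37.37 + 5130·779.0) / (64390 + 5130) = 92.09 µg/L.

92.1 µg/L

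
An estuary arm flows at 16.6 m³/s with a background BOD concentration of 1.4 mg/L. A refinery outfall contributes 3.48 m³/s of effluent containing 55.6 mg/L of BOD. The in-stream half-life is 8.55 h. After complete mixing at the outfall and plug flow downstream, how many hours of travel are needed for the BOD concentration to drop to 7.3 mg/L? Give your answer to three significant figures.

4.82 h

Flow-weighted average: C = (16.60·1.400 + 3.480·55.60) / 20.08 = 216.7/20.08 = 10.79 mg/L.
Half-life 8.55 h → k = ln 2 / 8.55 = 0.08107 h⁻¹ = 1.946 d⁻¹.
10.79·exp(−k·t) = 7.3 → t = ln(10.79/7.3)/k = 17360 s = 4.824 h.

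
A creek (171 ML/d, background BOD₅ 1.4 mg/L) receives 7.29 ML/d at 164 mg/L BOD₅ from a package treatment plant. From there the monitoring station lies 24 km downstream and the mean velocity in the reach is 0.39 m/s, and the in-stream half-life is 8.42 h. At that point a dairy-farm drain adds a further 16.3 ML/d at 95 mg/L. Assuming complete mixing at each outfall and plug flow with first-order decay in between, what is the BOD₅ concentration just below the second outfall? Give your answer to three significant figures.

9.76 mg/L

After mixing, C = (171.0·1.400 + 7.290·164.0) / 178.3 = 1435/178.3 = 8.048 mg/L; combined flow 178.3 ML/d.
Travel time t = 24·1000 / 0.39 = 61540 s = 17.09 h.
Half-life 8.42 h → k = ln 2 / 8.42 = 0.08232 h⁻¹ = 1.976 d⁻¹.
Decay over the reach: 8.048·exp(−kt) = 8.048·0.2448 = 1.970 mg/L.
Second outfall: C = (178.3·1.970 + 16.30·95.00)/194.6 = 9.763 mg/L.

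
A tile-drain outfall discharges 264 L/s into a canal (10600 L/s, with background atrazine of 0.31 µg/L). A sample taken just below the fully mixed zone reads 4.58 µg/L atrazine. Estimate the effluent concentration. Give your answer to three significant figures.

176 µg/L

Mass balance: 10600·0.3100 + 264.0·Cₑ = 10860·4.580
→ Cₑ = (10860·4.580 − 10600·0.3100) / 264.0 = 176.0 µg/L.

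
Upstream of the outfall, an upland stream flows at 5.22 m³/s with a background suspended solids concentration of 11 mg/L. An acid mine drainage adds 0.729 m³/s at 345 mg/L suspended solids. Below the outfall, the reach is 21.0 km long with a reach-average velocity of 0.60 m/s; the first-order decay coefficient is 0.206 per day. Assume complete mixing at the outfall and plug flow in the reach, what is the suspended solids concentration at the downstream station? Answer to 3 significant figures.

Conservation of mass: C = (5.220·11.00 + 0.7290·345.0) / 5.949 = 308.9/5.949 = 51.93 mg/L.
Travel time t = 21.0·1000 / 0.60 = 35000 s = 9.722 h.
Decay over the reach: 51.93·exp(−kt) = 51.93·0.9199 = 47.77 mg/L.

47.8 mg/L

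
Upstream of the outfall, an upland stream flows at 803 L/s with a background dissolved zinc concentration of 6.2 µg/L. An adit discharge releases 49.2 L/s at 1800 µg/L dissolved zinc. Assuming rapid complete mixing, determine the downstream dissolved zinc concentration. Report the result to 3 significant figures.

After mixing, C = (803.0·6.200 + 49.20·1800) / 852.2 = 93540/852.2 = 109.8 µg/L.

110 µg/L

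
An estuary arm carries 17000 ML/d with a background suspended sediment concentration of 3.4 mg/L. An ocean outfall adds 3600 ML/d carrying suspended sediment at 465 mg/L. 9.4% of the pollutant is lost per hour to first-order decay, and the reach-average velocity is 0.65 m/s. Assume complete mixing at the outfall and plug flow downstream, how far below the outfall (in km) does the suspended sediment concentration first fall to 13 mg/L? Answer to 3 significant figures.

Mass balance: C = (17000·3.400 + 3600·465.0) / 20600 = 1732000/20600 = 84.07 mg/L.
9.4%/h lost → k = −ln(1 − 0.094) = 0.09872 h⁻¹.
Set 84.07·exp(−k·t) = 13 → t = ln(84.07/13)/k = 68070 s = 18.91 h.
Distance = v·t = 0.65·68070 = 44250 m = 44.25 km.

44.2 km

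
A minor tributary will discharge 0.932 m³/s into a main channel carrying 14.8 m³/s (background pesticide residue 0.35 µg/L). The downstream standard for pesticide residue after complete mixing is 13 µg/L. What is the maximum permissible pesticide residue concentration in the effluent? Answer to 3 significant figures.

214 µg/L

At the limit, (Qr·Cr + Qe·Cₑ)/(Qr + Qe) = 13:
Cₑ = (15.73·13 − 14.80·0.3500) / 0.9320 = 213.9 µg/L.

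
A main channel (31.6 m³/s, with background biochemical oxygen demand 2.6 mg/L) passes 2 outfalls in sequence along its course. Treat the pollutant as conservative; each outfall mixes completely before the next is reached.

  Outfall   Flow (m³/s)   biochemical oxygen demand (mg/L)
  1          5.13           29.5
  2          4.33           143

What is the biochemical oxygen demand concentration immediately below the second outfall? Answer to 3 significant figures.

20.8 mg/L

After outfall 1: Q = 31.60 + 5.130 = 36.73 m³/s; C = (31.60·2.600 + 5.130·29.50)/36.73 = 6.357 mg/L.
After outfall 2: Q = 36.73 + 4.330 = 41.06 m³/s; C = (36.73·6.357 + 4.330·143.0)/41.06 = 20.77 mg/L.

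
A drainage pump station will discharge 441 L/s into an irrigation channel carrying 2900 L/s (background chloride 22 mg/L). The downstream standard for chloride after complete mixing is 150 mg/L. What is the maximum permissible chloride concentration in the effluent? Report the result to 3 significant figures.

992 mg/L

At the limit, (Qr·Cr + Qe·Cₑ)/(Qr + Qe) = 150:
Cₑ = (3341·150 − 2900·22.00) / 441.0 = 991.7 mg/L.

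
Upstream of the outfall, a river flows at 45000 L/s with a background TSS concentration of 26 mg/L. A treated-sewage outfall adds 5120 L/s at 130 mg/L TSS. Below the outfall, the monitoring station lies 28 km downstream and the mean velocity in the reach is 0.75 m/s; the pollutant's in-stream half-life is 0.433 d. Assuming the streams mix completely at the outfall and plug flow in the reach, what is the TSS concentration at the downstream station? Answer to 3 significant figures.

18.3 mg/L

After mixing, C = (45000·26.00 + 5120·130.0) / 50120 = 1836000/50120 = 36.62 mg/L.
Travel time t = 28·1000 / 0.75 = 37330 s = 10.37 h.
Half-life 0.433 d → k = ln 2 / 0.433 = 1.601 d⁻¹.
First-order decay: C = 36.62·exp(−k·t) = 36.62·0.5007 = 18.34 mg/L.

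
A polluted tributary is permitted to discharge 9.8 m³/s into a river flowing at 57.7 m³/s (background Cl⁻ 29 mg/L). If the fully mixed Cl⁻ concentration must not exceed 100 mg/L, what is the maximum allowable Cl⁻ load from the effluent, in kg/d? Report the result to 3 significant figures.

439000 kg/d

Mass balance at the limit: 57.70·29.00 + 9.800·Cₑ = 67.50·100 → Cₑ = 518.0 mg/L.
Load = 9.800 m³/s × 518.0 g/m³ × 86 400 s/d = 438600 kg/d.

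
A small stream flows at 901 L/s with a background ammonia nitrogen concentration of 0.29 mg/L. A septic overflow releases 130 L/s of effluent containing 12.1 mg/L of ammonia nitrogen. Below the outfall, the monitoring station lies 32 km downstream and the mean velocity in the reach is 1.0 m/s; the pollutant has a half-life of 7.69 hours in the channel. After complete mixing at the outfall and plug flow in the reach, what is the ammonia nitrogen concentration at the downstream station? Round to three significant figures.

After mixing, C = (901.0·0.2900 + 130.0·12.10) / 1031 = 1834/1031 = 1.779 mg/L.
Travel time t = 32·1000 / 1.0 = 32000 s = 8.889 h.
Half-life 7.69 h → k = ln 2 / 7.69 = 0.09014 h⁻¹ = 2.163 d⁻¹.
After decay, C = 1.779 × e^(−kt) = 1.779 × 0.4488 = 0.7985 mg/L.

0.798 mg/L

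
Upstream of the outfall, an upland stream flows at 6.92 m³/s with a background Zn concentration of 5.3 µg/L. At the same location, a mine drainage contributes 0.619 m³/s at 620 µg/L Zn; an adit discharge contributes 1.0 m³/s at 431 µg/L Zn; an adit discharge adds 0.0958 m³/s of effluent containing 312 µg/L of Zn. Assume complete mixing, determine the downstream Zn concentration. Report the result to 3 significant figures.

102 µg/L

Mixed concentration C = ΣQC/ΣQ = (6.920·5.300 + 0.6190·620.0 + 1.000·431.0 + 0.09580·312.0) / 8.635 = 881.3/8.635 = 102.1 µg/L.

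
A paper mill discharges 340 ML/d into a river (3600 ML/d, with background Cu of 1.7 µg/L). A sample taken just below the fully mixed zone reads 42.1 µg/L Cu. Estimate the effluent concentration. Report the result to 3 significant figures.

Mass balance: 3600·1.700 + 340.0·Cₑ = 3940·42.10
→ Cₑ = (3940·42.10 − 3600·1.700) / 340.0 = 469.9 µg/L.

470 µg/L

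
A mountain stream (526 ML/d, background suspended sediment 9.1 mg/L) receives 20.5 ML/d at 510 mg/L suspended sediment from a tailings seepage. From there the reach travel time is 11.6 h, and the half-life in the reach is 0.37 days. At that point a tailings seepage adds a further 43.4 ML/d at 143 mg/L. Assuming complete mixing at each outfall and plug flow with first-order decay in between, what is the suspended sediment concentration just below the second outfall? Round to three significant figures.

Mixed concentration C = ΣQC/ΣQ = (526.0·9.100 + 20.50·510.0) / 546.5 = 15240/546.5 = 27.89 mg/L; combined flow 546.5 ML/d.
Half-life 0.37 d → k = ln 2 / 0.37 = 1.873 d⁻¹.
After decay, C = 27.89 × e^(−kt) = 27.89 × 0.4044 = 11.28 mg/L.
Second outfall: C = (546.5·11.28 + 43.40·143.0)/589.9 = 20.97 mg/L.

21.0 mg/L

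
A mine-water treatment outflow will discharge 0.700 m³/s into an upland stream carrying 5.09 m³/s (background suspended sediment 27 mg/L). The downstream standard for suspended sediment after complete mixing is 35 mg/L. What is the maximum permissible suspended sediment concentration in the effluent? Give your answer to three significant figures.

At the limit, (Qr·Cr + Qe·Cₑ)/(Qr + Qe) = 35:
Cₑ = (5.790·35 − 5.090·27.00) / 0.7000 = 93.17 mg/L.

93.2 mg/L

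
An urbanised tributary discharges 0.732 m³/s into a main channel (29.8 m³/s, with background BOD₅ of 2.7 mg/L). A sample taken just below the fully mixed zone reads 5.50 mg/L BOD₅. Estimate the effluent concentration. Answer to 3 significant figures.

119 mg/L

Mass balance: 29.80·2.700 + 0.7320·Cₑ = 30.53·5.500
→ Cₑ = (30.53·5.500 − 29.80·2.700) / 0.7320 = 119.5 mg/L.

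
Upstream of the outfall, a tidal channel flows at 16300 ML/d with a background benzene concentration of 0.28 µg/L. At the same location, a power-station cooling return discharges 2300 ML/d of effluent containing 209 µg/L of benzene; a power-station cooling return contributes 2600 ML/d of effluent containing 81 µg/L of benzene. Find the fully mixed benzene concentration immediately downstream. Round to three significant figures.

32.8 µg/L

Mass balance: C = (16300·0.2800 + 2300·209.0 + 2600·81.00) / 21200 = 695900/21200 = 32.82 µg/L.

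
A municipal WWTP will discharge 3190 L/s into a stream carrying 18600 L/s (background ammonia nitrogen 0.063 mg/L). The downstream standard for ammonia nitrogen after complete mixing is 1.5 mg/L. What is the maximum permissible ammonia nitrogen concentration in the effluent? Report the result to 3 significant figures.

At the limit, (Qr·Cr + Qe·Cₑ)/(Qr + Qe) = 1.5:
Cₑ = (21790·1.5 − 18600·0.06300) / 3190 = 9.879 mg/L.

9.88 mg/L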